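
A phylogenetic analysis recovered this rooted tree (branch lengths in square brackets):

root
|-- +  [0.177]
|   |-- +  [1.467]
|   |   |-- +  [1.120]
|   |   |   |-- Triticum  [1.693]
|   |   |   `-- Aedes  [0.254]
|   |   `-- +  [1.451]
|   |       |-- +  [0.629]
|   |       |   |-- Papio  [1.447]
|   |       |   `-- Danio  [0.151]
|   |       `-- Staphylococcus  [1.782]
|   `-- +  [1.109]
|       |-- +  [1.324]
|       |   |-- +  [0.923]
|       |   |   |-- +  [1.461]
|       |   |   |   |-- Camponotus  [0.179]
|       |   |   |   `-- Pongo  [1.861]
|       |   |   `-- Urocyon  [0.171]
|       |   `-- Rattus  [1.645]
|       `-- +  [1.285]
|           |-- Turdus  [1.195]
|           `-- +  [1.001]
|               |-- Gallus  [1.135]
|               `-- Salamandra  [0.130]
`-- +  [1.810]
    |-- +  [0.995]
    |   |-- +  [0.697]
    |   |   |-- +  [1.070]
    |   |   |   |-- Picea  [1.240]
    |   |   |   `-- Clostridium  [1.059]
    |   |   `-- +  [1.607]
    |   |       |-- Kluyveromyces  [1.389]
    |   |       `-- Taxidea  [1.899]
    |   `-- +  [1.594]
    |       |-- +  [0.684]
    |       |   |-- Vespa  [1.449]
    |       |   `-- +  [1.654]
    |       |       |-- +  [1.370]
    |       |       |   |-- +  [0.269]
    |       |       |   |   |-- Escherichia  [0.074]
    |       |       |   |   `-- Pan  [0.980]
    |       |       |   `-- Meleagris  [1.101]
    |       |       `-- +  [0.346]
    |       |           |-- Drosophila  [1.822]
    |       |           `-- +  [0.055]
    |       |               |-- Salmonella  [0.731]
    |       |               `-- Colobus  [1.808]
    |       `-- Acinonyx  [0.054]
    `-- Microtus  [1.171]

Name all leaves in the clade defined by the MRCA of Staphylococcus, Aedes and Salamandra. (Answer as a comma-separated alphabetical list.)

Tracing Staphylococcus: it sits inside ((Papio,Danio),Staphylococcus).
Tracing Aedes: it sits inside (Triticum,Aedes).
Tracing Salamandra: it sits inside (Gallus,Salamandra).
The smallest clade enclosing all 3 is (((Triticum,Aedes),((Papio,Danio),Staphylococcus)),((((Camponotus,Pongo),Urocyon),Rattus),(Turdus,(Gallus,Salamandra)))); the answer is its 12 terminal taxa in alphabetical order.

Aedes, Camponotus, Danio, Gallus, Papio, Pongo, Rattus, Salamandra, Staphylococcus, Triticum, Turdus, Urocyon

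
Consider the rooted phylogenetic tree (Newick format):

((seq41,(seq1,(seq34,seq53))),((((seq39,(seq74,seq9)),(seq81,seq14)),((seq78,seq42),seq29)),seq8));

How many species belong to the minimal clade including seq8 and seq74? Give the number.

9

The MRCA of seq8 and seq74 is the node subtending ((((seq39,(seq74,seq9)),(seq81,seq14)),((seq78,seq42),seq29)),seq8).
That clade contains 9 terminal taxa: seq14, seq29, seq39, seq42, seq74, seq78, seq8, seq81, seq9.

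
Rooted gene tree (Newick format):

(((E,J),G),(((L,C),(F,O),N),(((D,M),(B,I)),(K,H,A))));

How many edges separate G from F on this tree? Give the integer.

6

The MRCA of G and F is the root of the tree.
From G up to that node: 2 branches. From F up to the same node: 4 branches. Total: 2 + 4 = 6.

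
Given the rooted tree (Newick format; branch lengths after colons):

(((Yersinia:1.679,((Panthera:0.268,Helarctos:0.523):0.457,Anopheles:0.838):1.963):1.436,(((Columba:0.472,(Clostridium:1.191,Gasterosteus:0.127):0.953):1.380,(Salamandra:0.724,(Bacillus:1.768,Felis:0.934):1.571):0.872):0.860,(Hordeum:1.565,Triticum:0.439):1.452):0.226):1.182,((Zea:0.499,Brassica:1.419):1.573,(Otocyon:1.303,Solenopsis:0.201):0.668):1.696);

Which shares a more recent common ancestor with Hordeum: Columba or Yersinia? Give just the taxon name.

Columba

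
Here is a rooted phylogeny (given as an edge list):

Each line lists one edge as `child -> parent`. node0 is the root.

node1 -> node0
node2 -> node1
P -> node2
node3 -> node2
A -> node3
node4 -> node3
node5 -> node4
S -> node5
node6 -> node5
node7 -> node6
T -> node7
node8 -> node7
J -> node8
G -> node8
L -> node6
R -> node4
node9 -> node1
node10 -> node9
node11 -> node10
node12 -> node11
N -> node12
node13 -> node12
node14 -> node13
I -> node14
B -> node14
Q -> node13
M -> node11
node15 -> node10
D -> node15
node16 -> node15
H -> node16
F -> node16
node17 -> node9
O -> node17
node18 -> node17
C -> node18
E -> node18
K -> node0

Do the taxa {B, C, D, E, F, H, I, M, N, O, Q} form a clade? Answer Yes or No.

Yes

The most recent common ancestor of these taxa subtends ((((N,((I,B),Q)),M),(D,(H,F))),(O,(C,E))).
That clade has exactly 11 tips — every listed taxon and nothing else — so the group is monophyletic.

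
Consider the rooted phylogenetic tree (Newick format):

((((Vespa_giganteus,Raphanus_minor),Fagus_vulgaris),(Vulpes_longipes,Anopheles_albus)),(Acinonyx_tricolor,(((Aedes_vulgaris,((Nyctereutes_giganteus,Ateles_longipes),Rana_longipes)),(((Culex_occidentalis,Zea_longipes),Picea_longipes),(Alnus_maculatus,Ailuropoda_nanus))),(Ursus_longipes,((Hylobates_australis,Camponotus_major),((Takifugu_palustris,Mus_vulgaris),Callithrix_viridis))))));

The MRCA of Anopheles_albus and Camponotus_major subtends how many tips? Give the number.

The MRCA of Anopheles_albus and Camponotus_major is the root, so the clade is the entire tree.
That clade contains 21 terminal taxa: Acinonyx_tricolor, Aedes_vulgaris, Ailuropoda_nanus, Alnus_maculatus, Anopheles_albus, Ateles_longipes, Callithrix_viridis, Camponotus_major, Culex_occidentalis, Fagus_vulgaris, Hylobates_australis, Mus_vulgaris, Nyctereutes_giganteus, Picea_longipes, Rana_longipes, Raphanus_minor, Takifugu_palustris, Ursus_longipes, Vespa_giganteus, Vulpes_longipes, Zea_longipes.

21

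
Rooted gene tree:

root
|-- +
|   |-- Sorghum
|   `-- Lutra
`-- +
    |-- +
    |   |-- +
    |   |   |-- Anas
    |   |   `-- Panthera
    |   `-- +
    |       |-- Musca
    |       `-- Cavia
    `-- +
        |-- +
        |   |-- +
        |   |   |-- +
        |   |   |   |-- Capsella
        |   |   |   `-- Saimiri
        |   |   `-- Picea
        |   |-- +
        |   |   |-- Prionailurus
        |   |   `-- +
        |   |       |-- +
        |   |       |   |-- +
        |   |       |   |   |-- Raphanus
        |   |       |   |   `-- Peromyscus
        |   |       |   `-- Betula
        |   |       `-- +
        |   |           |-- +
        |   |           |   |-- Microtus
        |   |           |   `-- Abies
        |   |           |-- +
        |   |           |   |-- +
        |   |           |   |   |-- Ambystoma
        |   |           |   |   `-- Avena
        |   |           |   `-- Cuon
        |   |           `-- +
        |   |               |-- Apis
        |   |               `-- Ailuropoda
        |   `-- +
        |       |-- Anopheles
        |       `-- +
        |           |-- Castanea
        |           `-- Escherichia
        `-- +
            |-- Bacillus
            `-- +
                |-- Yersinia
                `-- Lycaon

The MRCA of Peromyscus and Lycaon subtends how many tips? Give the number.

20

The MRCA of Peromyscus and Lycaon is the node subtending ((((Capsella,Saimiri),Picea),(Prionailurus,(((Raphanus,Peromyscus),Betula),((Microtus,Abies),((Ambystoma,Avena),Cuon),(Apis,Ailuropoda)))),(Anopheles,(Castanea,Escherichia))),(Bacillus,(Yersinia,Lycaon))).
That clade contains 20 terminal taxa: Abies, Ailuropoda, Ambystoma, Anopheles, Apis, Avena, Bacillus, Betula, Capsella, Castanea, Cuon, Escherichia, Lycaon, Microtus, Peromyscus, Picea, Prionailurus, Raphanus, Saimiri, Yersinia.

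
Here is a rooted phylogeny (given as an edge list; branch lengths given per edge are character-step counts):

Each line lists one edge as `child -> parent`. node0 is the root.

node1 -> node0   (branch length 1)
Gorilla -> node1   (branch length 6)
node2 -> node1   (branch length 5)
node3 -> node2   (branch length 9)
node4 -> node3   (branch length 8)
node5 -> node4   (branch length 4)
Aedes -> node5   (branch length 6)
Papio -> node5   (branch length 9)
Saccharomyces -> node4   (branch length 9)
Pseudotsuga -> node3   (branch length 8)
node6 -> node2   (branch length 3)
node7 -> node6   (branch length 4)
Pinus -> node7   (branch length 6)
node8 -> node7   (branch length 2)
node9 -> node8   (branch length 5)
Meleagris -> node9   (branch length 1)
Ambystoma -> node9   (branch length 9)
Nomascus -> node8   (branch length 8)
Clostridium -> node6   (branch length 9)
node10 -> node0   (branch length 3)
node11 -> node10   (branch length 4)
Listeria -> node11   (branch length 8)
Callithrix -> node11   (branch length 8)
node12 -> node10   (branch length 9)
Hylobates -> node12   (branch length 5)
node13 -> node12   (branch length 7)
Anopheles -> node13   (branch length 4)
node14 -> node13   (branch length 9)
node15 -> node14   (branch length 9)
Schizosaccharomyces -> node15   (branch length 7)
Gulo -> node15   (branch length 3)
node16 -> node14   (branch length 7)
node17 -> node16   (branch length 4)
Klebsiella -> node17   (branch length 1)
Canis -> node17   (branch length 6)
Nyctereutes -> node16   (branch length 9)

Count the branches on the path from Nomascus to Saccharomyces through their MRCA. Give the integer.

7

The MRCA of Nomascus and Saccharomyces is the node subtending ((((Aedes,Papio),Saccharomyces),Pseudotsuga),((Pinus,((Meleagris,Ambystoma),Nomascus)),Clostridium)).
From Nomascus up to that node: 4 branches. From Saccharomyces up to the same node: 3 branches. Total: 4 + 3 = 7.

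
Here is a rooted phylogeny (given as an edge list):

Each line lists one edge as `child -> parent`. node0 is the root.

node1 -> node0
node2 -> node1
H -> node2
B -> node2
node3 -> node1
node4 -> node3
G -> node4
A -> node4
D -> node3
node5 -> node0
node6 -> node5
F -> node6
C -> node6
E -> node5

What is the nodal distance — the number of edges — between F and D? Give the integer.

The MRCA of F and D is the root of the tree.
From F up to that node: 3 branches. From D up to the same node: 3 branches. Total: 3 + 3 = 6.

6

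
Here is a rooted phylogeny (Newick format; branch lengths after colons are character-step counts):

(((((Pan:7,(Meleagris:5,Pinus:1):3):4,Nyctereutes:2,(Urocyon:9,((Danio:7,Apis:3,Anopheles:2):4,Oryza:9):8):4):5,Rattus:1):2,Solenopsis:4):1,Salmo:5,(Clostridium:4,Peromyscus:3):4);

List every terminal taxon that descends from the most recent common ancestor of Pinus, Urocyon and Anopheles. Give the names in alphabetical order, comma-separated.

Tracing Pinus: it sits inside (Meleagris,Pinus).
Tracing Urocyon: it sits inside (Urocyon,((Danio,Apis,Anopheles),Oryza)).
Tracing Anopheles: it sits inside (Danio,Apis,Anopheles).
The smallest clade enclosing all 3 is ((Pan,(Meleagris,Pinus)),Nyctereutes,(Urocyon,((Danio,Apis,Anopheles),Oryza))); the answer is its 9 terminal taxa in alphabetical order.

Anopheles, Apis, Danio, Meleagris, Nyctereutes, Oryza, Pan, Pinus, Urocyon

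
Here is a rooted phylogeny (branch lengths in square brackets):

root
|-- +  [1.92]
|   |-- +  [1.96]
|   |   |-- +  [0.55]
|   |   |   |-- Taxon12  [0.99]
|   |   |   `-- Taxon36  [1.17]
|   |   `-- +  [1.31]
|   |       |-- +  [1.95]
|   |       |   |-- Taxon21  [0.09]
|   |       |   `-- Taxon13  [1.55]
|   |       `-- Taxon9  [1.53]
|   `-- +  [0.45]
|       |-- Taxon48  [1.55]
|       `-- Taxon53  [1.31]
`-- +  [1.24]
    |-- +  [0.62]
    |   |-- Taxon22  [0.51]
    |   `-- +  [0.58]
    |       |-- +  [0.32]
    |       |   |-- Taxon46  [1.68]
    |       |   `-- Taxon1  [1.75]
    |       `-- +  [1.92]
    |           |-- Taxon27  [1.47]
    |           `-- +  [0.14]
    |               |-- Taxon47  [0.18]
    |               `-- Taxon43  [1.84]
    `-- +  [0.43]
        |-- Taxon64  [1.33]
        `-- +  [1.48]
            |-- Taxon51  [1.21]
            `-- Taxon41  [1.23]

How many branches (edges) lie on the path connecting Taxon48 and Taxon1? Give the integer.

8

The MRCA of Taxon48 and Taxon1 is the root of the tree.
From Taxon48 up to that node: 3 branches. From Taxon1 up to the same node: 5 branches. Total: 3 + 5 = 8.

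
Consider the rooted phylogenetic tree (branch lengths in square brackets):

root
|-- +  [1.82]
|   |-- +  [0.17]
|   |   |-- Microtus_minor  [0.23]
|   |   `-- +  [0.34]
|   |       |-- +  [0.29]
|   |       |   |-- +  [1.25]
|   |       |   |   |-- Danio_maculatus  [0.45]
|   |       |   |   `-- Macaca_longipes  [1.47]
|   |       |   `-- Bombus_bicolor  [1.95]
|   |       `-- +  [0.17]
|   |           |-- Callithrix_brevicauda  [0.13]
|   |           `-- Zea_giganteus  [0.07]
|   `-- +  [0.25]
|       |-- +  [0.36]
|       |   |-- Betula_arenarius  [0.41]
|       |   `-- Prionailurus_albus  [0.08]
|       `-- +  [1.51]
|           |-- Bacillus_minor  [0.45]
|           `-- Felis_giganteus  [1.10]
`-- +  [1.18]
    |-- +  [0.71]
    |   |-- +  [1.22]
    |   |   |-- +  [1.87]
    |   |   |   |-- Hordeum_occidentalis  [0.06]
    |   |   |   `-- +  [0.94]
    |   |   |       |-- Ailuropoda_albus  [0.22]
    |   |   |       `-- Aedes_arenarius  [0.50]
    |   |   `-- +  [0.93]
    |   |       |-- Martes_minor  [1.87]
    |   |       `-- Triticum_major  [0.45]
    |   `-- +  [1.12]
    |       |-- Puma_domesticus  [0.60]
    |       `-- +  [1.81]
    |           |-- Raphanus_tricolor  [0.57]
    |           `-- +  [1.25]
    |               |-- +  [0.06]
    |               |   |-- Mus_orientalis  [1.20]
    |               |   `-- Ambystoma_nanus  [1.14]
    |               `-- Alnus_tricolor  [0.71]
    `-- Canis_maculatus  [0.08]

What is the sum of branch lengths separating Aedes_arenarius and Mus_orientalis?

9.97

The path runs Aedes_arenarius → … → MRCA → … → Mus_orientalis; the MRCA is the node subtending (((Hordeum_occidentalis,(Ailuropoda_albus,Aedes_arenarius)),(Martes_minor,Triticum_major)),(Puma_domesticus,(Raphanus_tricolor,((Mus_orientalis,Ambystoma_nanus),Alnus_tricolor)))).
Branch lengths along that path: 0.50 + 0.94 + 1.87 + 1.22 + 1.12 + 1.81 + 1.25 + 0.06 + 1.20 = 9.97.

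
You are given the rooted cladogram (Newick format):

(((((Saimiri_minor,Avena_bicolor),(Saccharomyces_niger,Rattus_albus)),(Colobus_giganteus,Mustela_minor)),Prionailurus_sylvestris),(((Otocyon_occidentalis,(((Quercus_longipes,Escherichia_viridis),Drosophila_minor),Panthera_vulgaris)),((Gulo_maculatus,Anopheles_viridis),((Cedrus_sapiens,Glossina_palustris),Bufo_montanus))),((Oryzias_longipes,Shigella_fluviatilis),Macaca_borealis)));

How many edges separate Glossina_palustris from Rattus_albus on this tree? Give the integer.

The MRCA of Glossina_palustris and Rattus_albus is the root of the tree.
From Glossina_palustris up to that node: 6 branches. From Rattus_albus up to the same node: 5 branches. Total: 6 + 5 = 11.

11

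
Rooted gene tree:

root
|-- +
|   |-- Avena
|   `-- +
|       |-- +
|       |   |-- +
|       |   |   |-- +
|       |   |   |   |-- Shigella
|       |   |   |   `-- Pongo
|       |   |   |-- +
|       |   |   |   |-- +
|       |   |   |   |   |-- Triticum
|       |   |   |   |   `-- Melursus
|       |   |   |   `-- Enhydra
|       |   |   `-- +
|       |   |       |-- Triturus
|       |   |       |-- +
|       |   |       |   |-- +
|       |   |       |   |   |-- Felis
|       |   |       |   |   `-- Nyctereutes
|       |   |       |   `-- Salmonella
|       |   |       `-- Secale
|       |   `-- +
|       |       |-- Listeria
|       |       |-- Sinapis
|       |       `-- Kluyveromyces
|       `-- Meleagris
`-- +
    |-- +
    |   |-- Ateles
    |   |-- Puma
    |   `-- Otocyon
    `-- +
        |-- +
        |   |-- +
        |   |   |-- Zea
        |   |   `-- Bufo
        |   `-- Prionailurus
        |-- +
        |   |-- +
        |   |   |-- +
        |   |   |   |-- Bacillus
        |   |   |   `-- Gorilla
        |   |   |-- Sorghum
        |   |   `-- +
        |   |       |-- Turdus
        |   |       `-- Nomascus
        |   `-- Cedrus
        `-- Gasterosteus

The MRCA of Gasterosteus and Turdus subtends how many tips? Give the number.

10

The MRCA of Gasterosteus and Turdus is the node subtending (((Zea,Bufo),Prionailurus),(((Bacillus,Gorilla),Sorghum,(Turdus,Nomascus)),Cedrus),Gasterosteus).
That clade contains 10 terminal taxa: Bacillus, Bufo, Cedrus, Gasterosteus, Gorilla, Nomascus, Prionailurus, Sorghum, Turdus, Zea.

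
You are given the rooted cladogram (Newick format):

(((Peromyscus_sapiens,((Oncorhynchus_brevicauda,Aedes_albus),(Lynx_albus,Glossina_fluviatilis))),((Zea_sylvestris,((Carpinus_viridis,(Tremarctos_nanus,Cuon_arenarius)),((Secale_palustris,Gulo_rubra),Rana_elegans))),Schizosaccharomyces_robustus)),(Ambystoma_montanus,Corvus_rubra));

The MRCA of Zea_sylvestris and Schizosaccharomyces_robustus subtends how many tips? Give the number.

8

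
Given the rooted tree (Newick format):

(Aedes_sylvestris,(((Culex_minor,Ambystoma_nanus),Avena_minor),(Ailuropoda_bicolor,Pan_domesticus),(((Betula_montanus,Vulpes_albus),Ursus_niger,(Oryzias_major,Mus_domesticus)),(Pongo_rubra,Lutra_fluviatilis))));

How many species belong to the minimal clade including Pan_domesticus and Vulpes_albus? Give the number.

The MRCA of Pan_domesticus and Vulpes_albus is the node subtending (((Culex_minor,Ambystoma_nanus),Avena_minor),(Ailuropoda_bicolor,Pan_domesticus),(((Betula_montanus,Vulpes_albus),Ursus_niger,(Oryzias_major,Mus_domesticus)),(Pongo_rubra,Lutra_fluviatilis))).
That clade contains 12 terminal taxa: Ailuropoda_bicolor, Ambystoma_nanus, Avena_minor, Betula_montanus, Culex_minor, Lutra_fluviatilis, Mus_domesticus, Oryzias_major, Pan_domesticus, Pongo_rubra, Ursus_niger, Vulpes_albus.

12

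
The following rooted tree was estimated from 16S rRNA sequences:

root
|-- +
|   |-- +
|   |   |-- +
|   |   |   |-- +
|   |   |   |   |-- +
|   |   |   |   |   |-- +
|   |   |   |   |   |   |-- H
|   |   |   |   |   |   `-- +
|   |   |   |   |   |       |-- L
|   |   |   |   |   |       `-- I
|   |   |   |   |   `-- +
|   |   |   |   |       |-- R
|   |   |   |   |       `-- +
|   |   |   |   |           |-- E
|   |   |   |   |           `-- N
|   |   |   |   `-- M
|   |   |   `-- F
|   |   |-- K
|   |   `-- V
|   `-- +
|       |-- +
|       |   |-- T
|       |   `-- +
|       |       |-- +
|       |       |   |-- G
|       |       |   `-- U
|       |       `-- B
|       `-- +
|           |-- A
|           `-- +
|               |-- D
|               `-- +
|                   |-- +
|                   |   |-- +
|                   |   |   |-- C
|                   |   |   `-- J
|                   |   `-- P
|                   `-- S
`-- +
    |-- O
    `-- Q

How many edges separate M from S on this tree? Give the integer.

The MRCA of M and S is the node subtending ((((((H,(L,I)),(R,(E,N))),M),F),K,V),((T,((G,U),B)),(A,(D,(((C,J),P),S))))).
From M up to that node: 4 branches. From S up to the same node: 5 branches. Total: 4 + 5 = 9.

9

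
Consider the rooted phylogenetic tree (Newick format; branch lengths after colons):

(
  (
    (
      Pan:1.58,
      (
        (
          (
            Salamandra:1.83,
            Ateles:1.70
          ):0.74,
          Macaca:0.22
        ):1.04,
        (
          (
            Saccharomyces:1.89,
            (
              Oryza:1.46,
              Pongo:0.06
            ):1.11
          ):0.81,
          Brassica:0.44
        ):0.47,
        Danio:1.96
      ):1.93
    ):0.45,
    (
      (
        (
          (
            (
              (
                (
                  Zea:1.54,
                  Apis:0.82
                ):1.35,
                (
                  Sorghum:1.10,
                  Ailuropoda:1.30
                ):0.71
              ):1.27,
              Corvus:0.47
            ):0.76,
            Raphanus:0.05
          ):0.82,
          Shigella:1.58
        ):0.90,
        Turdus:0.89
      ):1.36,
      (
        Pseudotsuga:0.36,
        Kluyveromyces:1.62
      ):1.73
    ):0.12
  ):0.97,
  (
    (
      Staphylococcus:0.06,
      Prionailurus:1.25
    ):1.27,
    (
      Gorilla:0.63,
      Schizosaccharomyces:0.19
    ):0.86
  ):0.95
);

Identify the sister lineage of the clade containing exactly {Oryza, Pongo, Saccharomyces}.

The clade containing exactly {Oryza, Pongo, Saccharomyces} attaches to the tree at the node subtending ((Saccharomyces,(Oryza,Pongo)),Brassica).
The other lineage descending from that same node — the sister group — is the single tip Brassica.

Brassica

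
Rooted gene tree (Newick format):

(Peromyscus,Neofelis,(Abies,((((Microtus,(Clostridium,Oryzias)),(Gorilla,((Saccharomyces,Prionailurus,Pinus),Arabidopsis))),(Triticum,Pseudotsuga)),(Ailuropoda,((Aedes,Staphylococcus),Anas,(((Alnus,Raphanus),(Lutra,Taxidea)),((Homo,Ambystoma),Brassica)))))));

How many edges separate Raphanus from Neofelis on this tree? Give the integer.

9

The MRCA of Raphanus and Neofelis is the root of the tree.
From Raphanus up to that node: 8 branches. From Neofelis up to the same node: 1 branch. Total: 8 + 1 = 9.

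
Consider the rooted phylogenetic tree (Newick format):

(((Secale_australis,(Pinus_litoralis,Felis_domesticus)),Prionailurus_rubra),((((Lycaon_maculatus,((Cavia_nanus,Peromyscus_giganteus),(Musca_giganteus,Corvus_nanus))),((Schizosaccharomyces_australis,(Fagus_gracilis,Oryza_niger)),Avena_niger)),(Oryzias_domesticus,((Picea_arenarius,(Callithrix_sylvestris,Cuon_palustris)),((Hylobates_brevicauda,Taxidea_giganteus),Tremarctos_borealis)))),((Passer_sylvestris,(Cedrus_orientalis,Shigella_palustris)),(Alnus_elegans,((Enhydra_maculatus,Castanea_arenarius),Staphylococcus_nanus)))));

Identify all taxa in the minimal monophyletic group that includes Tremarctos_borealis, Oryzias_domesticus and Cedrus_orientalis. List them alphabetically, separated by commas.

Alnus_elegans, Avena_niger, Callithrix_sylvestris, Castanea_arenarius, Cavia_nanus, Cedrus_orientalis, Corvus_nanus, Cuon_palustris, Enhydra_maculatus, Fagus_gracilis, Hylobates_brevicauda, Lycaon_maculatus, Musca_giganteus, Oryza_niger, Oryzias_domesticus, Passer_sylvestris, Peromyscus_giganteus, Picea_arenarius, Schizosaccharomyces_australis, Shigella_palustris, Staphylococcus_nanus, Taxidea_giganteus, Tremarctos_borealis

Tracing Tremarctos_borealis: it sits inside ((Hylobates_brevicauda,Taxidea_giganteus),Tremarctos_borealis).
Tracing Oryzias_domesticus: it sits inside (Oryzias_domesticus,((Picea_arenarius,(Callithrix_sylvestris,Cuon_palustris)),((Hylobates_brevicauda,Taxidea_giganteus),Tremarctos_borealis))).
Tracing Cedrus_orientalis: it sits inside (Cedrus_orientalis,Shigella_palustris).
The smallest clade enclosing all 3 is ((((Lycaon_maculatus,((Cavia_nanus,Peromyscus_giganteus),(Musca_giganteus,Corvus_nanus))),((Schizosaccharomyces_australis,(Fagus_gracilis,Oryza_niger)),Avena_niger)),(Oryzias_domesticus,((Picea_arenarius,(Callithrix_sylvestris,Cuon_palustris)),((Hylobates_brevicauda,Taxidea_giganteus),Tremarctos_borealis)))),((Passer_sylvestris,(Cedrus_orientalis,Shigella_palustris)),(Alnus_elegans,((Enhydra_maculatus,Castanea_arenarius),Staphylococcus_nanus)))); the answer is its 23 terminal taxa in alphabetical order.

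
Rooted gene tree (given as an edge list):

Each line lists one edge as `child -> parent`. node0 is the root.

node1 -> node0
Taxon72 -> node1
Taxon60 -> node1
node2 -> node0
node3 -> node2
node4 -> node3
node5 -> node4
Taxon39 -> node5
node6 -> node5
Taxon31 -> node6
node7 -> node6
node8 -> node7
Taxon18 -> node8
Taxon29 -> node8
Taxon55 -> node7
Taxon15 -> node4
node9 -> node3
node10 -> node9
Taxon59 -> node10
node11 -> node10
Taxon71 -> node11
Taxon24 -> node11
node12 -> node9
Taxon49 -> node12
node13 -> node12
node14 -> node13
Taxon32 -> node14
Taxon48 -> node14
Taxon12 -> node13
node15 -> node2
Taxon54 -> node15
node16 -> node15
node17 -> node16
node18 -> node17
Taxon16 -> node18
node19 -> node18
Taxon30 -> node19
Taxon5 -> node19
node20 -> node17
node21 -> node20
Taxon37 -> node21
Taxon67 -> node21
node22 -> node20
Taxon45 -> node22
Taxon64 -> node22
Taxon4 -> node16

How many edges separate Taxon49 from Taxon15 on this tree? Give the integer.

5

The MRCA of Taxon49 and Taxon15 is the node subtending (((Taxon39,(Taxon31,((Taxon18,Taxon29),Taxon55))),Taxon15),((Taxon59,(Taxon71,Taxon24)),(Taxon49,((Taxon32,Taxon48),Taxon12)))).
From Taxon49 up to that node: 3 branches. From Taxon15 up to the same node: 2 branches. Total: 3 + 2 = 5.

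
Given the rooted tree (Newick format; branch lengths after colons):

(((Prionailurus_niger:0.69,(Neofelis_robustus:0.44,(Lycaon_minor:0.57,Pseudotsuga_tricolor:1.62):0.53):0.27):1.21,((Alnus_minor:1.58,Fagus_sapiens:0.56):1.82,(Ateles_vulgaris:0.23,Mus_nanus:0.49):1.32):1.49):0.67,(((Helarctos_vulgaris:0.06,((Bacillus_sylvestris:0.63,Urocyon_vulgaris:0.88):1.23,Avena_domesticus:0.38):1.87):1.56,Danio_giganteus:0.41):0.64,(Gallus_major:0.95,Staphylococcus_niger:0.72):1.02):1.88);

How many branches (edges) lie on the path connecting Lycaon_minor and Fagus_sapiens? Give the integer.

The MRCA of Lycaon_minor and Fagus_sapiens is the node subtending ((Prionailurus_niger,(Neofelis_robustus,(Lycaon_minor,Pseudotsuga_tricolor))),((Alnus_minor,Fagus_sapiens),(Ateles_vulgaris,Mus_nanus))).
From Lycaon_minor up to that node: 4 branches. From Fagus_sapiens up to the same node: 3 branches. Total: 4 + 3 = 7.

7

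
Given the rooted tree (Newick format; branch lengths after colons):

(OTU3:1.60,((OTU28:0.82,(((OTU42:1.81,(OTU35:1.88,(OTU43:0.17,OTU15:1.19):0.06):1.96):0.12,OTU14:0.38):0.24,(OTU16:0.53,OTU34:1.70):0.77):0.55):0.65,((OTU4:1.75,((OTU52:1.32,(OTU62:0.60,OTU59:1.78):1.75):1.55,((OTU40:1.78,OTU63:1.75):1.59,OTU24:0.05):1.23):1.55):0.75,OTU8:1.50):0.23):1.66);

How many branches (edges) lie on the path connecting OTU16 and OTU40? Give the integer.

10

The MRCA of OTU16 and OTU40 is the node subtending ((OTU28,(((OTU42,(OTU35,(OTU43,OTU15))),OTU14),(OTU16,OTU34))),((OTU4,((OTU52,(OTU62,OTU59)),((OTU40,OTU63),OTU24))),OTU8)).
From OTU16 up to that node: 4 branches. From OTU40 up to the same node: 6 branches. Total: 4 + 6 = 10.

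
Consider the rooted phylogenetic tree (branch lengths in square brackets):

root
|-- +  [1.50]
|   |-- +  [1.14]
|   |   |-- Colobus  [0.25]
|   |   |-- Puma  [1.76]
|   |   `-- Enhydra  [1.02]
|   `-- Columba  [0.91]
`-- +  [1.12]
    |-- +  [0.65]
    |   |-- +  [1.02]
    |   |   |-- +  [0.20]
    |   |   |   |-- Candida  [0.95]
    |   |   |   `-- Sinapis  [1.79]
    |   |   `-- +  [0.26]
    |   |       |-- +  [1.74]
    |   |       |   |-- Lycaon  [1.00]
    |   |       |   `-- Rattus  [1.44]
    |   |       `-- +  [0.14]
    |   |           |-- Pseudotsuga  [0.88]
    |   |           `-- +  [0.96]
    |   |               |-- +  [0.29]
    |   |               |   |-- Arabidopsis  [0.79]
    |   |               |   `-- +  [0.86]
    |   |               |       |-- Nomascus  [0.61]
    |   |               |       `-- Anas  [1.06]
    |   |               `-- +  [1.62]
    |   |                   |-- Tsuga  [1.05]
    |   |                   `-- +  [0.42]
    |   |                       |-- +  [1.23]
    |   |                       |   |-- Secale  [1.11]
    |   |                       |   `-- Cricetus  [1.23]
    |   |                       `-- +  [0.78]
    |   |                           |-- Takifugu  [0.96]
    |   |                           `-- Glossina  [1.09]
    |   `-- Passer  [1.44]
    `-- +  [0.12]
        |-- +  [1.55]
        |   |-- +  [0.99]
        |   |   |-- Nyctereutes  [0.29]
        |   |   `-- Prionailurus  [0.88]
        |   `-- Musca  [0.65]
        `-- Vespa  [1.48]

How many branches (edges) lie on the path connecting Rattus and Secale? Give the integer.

8

The MRCA of Rattus and Secale is the node subtending ((Lycaon,Rattus),(Pseudotsuga,((Arabidopsis,(Nomascus,Anas)),(Tsuga,((Secale,Cricetus),(Takifugu,Glossina)))))).
From Rattus up to that node: 2 branches. From Secale up to the same node: 6 branches. Total: 2 + 6 = 8.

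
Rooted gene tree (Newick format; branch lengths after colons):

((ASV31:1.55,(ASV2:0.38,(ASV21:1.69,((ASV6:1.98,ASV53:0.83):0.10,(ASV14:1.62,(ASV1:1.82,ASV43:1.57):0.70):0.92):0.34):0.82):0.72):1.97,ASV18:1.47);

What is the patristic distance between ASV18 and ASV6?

The path runs ASV18 → … → MRCA → … → ASV6; the MRCA is the root of the tree.
Branch lengths along that path: 1.47 + 1.97 + 0.72 + 0.82 + 0.34 + 0.10 + 1.98 = 7.40.

7.40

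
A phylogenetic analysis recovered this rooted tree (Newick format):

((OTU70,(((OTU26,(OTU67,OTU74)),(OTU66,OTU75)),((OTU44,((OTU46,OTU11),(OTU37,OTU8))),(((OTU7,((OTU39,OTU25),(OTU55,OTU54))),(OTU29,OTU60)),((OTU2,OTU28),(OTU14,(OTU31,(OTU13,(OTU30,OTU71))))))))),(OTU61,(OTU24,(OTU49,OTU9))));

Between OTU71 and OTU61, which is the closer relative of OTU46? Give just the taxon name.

The MRCA of OTU46 and OTU71 subtends ((OTU44,((OTU46,OTU11),(OTU37,OTU8))),(((OTU7,((OTU39,OTU25),(OTU55,OTU54))),(OTU29,OTU60)),((OTU2,OTU28),(OTU14,(OTU31,(OTU13,(OTU30,OTU71))))))) (19 taxa).
The MRCA of OTU46 and OTU61 is the root, subtending the entire tree (29 taxa).
The first is nested inside the second, so OTU46 shares a more recent common ancestor with OTU71.

OTU71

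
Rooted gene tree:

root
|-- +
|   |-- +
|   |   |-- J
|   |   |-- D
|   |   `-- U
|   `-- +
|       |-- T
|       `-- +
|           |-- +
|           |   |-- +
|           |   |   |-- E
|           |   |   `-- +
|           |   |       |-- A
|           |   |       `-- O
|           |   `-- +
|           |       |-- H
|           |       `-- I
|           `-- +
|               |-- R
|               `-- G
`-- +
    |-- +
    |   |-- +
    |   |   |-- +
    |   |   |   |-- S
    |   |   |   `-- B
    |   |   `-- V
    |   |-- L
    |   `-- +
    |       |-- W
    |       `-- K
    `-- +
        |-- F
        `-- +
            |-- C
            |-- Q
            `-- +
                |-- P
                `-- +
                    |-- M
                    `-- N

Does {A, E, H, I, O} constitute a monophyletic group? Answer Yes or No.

Yes

The most recent common ancestor of these taxa subtends ((E,(A,O)),(H,I)).
That clade has exactly 5 tips — every listed taxon and nothing else — so the group is monophyletic.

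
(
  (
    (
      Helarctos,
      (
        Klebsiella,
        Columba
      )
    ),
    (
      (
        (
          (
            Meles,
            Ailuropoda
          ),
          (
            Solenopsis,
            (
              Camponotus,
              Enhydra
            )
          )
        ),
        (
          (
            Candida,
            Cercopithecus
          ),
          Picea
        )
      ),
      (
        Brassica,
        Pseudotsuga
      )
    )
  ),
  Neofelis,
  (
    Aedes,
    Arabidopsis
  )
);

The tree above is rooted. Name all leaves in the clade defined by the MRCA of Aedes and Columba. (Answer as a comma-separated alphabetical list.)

Tracing Aedes: it sits inside (Aedes,Arabidopsis).
Tracing Columba: it sits inside (Klebsiella,Columba).
The smallest clade enclosing both is the whole tree (their MRCA is the root), so the answer is all 16 tips in alphabetical order.

Aedes, Ailuropoda, Arabidopsis, Brassica, Camponotus, Candida, Cercopithecus, Columba, Enhydra, Helarctos, Klebsiella, Meles, Neofelis, Picea, Pseudotsuga, Solenopsis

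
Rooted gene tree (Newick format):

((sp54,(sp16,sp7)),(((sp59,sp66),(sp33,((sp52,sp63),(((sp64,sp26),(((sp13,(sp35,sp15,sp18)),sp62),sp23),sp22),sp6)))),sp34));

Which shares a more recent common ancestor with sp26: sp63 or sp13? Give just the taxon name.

sp13

The MRCA of sp26 and sp13 subtends ((sp64,sp26),(((sp13,(sp35,sp15,sp18)),sp62),sp23),sp22) (9 taxa).
The MRCA of sp26 and sp63 subtends ((sp52,sp63),(((sp64,sp26),(((sp13,(sp35,sp15,sp18)),sp62),sp23),sp22),sp6)) (12 taxa).
The first is nested inside the second, so sp26 shares a more recent common ancestor with sp13.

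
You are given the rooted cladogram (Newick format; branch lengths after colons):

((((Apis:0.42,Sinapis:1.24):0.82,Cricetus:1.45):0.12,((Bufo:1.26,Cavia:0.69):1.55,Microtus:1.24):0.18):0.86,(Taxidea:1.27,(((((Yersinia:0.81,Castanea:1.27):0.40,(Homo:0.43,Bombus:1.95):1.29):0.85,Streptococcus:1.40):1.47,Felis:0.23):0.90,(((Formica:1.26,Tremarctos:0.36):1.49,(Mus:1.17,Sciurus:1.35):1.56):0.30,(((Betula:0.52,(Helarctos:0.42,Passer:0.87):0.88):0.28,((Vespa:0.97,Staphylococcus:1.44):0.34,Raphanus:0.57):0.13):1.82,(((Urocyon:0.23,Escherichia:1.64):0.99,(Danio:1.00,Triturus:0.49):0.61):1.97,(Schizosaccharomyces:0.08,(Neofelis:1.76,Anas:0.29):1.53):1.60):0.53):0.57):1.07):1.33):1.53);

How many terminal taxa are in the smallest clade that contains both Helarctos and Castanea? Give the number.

The MRCA of Helarctos and Castanea is the node subtending (((((Yersinia,Castanea),(Homo,Bombus)),Streptococcus),Felis),(((Formica,Tremarctos),(Mus,Sciurus)),(((Betula,(Helarctos,Passer)),((Vespa,Staphylococcus),Raphanus)),(((Urocyon,Escherichia),(Danio,Triturus)),(Schizosaccharomyces,(Neofelis,Anas)))))).
That clade contains 23 terminal taxa: Anas, Betula, Bombus, Castanea, Danio, Escherichia, Felis, Formica, Helarctos, Homo, Mus, Neofelis, Passer, Raphanus, Schizosaccharomyces, Sciurus, Staphylococcus, Streptococcus, Tremarctos, Triturus, Urocyon, Vespa, Yersinia.

23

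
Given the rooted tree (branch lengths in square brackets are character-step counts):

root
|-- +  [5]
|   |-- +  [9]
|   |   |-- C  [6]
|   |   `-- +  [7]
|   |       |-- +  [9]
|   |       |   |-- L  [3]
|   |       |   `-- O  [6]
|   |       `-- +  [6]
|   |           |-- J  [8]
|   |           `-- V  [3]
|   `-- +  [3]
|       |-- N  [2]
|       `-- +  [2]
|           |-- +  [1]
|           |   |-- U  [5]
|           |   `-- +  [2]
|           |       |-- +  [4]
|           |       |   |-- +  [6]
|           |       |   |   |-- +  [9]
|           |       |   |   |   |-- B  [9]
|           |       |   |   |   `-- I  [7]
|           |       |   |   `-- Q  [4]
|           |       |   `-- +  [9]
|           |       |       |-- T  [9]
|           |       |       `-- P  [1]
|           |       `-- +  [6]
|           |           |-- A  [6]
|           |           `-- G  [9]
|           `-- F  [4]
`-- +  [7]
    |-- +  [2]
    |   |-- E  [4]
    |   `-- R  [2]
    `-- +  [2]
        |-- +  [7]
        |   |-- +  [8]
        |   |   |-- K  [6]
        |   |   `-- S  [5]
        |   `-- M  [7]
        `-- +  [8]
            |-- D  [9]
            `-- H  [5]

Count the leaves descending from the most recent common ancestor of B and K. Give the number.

The MRCA of B and K is the root, so the clade is the entire tree.
That clade contains 22 terminal taxa: A, B, C, D, E, F, G, H, I, J, K, L, M, N, O, P, Q, R, S, T, U, V.

22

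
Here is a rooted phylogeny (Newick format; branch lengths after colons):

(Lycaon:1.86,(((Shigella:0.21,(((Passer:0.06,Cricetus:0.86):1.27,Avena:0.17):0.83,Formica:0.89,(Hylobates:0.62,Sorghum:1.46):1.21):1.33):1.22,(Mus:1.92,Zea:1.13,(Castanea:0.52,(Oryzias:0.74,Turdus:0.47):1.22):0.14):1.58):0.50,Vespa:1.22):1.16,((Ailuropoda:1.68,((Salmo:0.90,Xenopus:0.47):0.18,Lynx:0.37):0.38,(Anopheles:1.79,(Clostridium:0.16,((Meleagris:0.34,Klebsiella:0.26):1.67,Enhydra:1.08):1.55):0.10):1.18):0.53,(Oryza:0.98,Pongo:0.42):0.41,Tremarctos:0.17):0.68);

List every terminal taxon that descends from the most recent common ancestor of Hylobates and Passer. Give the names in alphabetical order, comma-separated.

Tracing Hylobates: it sits inside (Hylobates,Sorghum).
Tracing Passer: it sits inside (Passer,Cricetus).
The smallest clade enclosing both is (((Passer,Cricetus),Avena),Formica,(Hylobates,Sorghum)); the answer is its 6 terminal taxa in alphabetical order.

Avena, Cricetus, Formica, Hylobates, Passer, Sorghum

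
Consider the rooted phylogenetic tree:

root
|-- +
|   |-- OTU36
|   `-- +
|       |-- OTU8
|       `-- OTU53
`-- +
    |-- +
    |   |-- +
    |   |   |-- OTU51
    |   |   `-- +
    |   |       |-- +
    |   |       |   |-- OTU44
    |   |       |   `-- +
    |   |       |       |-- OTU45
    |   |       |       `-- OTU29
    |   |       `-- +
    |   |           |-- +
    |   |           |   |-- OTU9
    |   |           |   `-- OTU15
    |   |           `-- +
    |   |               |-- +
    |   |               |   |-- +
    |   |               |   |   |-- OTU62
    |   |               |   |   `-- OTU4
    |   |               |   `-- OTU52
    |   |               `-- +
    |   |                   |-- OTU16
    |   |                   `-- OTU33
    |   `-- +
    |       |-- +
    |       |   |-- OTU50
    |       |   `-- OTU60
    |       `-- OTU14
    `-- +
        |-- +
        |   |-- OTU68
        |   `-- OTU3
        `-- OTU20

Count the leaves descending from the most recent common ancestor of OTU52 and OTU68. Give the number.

The MRCA of OTU52 and OTU68 is the node subtending (((OTU51,((OTU44,(OTU45,OTU29)),((OTU9,OTU15),(((OTU62,OTU4),OTU52),(OTU16,OTU33))))),((OTU50,OTU60),OTU14)),((OTU68,OTU3),OTU20)).
That clade contains 17 terminal taxa: OTU14, OTU15, OTU16, OTU20, OTU29, OTU3, OTU33, OTU4, OTU44, OTU45, OTU50, OTU51, OTU52, OTU60, OTU62, OTU68, OTU9.

17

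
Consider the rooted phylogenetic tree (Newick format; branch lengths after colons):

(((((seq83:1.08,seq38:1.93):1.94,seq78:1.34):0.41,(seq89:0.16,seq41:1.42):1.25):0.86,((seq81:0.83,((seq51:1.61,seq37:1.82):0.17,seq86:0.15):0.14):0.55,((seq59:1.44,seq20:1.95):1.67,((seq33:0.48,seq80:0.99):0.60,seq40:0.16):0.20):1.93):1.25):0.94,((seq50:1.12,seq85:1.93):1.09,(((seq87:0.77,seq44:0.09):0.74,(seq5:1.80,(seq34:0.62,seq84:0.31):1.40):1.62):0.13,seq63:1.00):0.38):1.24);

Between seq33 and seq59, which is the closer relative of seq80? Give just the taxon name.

The MRCA of seq80 and seq33 subtends (seq33,seq80) (2 taxa).
The MRCA of seq80 and seq59 subtends ((seq59,seq20),((seq33,seq80),seq40)) (5 taxa).
The first is nested inside the second, so seq80 shares a more recent common ancestor with seq33.

seq33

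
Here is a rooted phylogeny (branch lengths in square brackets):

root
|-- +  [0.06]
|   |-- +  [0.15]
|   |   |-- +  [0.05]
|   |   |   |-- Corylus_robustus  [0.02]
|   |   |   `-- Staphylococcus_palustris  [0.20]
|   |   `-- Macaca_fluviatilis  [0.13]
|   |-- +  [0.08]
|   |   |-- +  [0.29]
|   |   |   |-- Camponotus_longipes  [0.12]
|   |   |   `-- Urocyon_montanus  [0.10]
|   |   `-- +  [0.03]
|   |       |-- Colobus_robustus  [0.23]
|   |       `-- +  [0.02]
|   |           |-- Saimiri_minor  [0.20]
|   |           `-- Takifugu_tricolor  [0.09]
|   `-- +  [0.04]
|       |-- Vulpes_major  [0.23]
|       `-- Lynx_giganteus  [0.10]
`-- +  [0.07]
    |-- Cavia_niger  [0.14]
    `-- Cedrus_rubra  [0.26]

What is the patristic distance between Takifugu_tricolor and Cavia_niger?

The path runs Takifugu_tricolor → … → MRCA → … → Cavia_niger; the MRCA is the root of the tree.
Branch lengths along that path: 0.09 + 0.02 + 0.03 + 0.08 + 0.06 + 0.07 + 0.14 = 0.49.

0.49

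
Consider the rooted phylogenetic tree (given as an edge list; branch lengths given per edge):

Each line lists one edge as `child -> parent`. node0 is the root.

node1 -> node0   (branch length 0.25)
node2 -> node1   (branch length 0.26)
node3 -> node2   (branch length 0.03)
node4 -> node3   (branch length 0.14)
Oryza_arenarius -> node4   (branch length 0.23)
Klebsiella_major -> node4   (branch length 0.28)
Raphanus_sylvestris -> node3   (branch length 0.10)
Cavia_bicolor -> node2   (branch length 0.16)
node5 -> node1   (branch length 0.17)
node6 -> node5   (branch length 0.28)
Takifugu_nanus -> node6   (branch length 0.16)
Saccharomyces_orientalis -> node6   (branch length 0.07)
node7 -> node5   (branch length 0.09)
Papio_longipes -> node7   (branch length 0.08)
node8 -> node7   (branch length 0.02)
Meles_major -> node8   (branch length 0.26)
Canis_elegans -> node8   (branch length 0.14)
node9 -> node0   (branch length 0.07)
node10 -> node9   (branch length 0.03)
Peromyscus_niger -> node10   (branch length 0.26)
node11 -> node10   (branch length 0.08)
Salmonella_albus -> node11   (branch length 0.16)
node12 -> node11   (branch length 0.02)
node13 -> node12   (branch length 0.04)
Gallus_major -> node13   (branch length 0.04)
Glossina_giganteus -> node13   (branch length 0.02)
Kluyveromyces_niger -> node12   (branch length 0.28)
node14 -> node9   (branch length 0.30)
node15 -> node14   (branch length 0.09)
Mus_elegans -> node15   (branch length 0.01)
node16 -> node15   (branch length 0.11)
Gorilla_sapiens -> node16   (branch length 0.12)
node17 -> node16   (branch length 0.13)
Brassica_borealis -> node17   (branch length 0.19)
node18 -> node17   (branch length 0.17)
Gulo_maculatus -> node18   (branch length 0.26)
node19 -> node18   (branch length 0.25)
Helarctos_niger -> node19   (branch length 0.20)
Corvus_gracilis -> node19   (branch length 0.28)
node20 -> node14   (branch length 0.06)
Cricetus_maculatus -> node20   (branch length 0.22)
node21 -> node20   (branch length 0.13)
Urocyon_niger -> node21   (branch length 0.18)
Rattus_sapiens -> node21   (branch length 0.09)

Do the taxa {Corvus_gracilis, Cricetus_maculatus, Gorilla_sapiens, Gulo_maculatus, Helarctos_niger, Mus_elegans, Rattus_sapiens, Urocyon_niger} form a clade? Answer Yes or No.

The MRCA of the listed taxa subtends ((Mus_elegans,(Gorilla_sapiens,(Brassica_borealis,(Gulo_maculatus,(Helarctos_niger,Corvus_gracilis))))),(Cricetus_maculatus,(Urocyon_niger,Rattus_sapiens))).
That clade also contains Brassica_borealis, which is not in the proposed group, so the group is not monophyletic.

No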